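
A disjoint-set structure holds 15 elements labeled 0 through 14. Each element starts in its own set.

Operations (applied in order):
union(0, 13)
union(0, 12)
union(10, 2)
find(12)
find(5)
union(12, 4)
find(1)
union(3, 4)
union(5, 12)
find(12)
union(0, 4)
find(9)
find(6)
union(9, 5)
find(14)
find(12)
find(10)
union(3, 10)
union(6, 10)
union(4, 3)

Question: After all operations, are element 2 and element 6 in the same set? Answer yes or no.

Step 1: union(0, 13) -> merged; set of 0 now {0, 13}
Step 2: union(0, 12) -> merged; set of 0 now {0, 12, 13}
Step 3: union(10, 2) -> merged; set of 10 now {2, 10}
Step 4: find(12) -> no change; set of 12 is {0, 12, 13}
Step 5: find(5) -> no change; set of 5 is {5}
Step 6: union(12, 4) -> merged; set of 12 now {0, 4, 12, 13}
Step 7: find(1) -> no change; set of 1 is {1}
Step 8: union(3, 4) -> merged; set of 3 now {0, 3, 4, 12, 13}
Step 9: union(5, 12) -> merged; set of 5 now {0, 3, 4, 5, 12, 13}
Step 10: find(12) -> no change; set of 12 is {0, 3, 4, 5, 12, 13}
Step 11: union(0, 4) -> already same set; set of 0 now {0, 3, 4, 5, 12, 13}
Step 12: find(9) -> no change; set of 9 is {9}
Step 13: find(6) -> no change; set of 6 is {6}
Step 14: union(9, 5) -> merged; set of 9 now {0, 3, 4, 5, 9, 12, 13}
Step 15: find(14) -> no change; set of 14 is {14}
Step 16: find(12) -> no change; set of 12 is {0, 3, 4, 5, 9, 12, 13}
Step 17: find(10) -> no change; set of 10 is {2, 10}
Step 18: union(3, 10) -> merged; set of 3 now {0, 2, 3, 4, 5, 9, 10, 12, 13}
Step 19: union(6, 10) -> merged; set of 6 now {0, 2, 3, 4, 5, 6, 9, 10, 12, 13}
Step 20: union(4, 3) -> already same set; set of 4 now {0, 2, 3, 4, 5, 6, 9, 10, 12, 13}
Set of 2: {0, 2, 3, 4, 5, 6, 9, 10, 12, 13}; 6 is a member.

Answer: yes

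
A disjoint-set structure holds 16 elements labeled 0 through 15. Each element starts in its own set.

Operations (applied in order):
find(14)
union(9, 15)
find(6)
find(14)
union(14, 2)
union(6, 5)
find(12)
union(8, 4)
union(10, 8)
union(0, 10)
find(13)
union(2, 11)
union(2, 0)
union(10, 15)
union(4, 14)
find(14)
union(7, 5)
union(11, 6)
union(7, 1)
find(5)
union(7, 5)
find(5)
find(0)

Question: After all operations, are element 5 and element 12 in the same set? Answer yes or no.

Step 1: find(14) -> no change; set of 14 is {14}
Step 2: union(9, 15) -> merged; set of 9 now {9, 15}
Step 3: find(6) -> no change; set of 6 is {6}
Step 4: find(14) -> no change; set of 14 is {14}
Step 5: union(14, 2) -> merged; set of 14 now {2, 14}
Step 6: union(6, 5) -> merged; set of 6 now {5, 6}
Step 7: find(12) -> no change; set of 12 is {12}
Step 8: union(8, 4) -> merged; set of 8 now {4, 8}
Step 9: union(10, 8) -> merged; set of 10 now {4, 8, 10}
Step 10: union(0, 10) -> merged; set of 0 now {0, 4, 8, 10}
Step 11: find(13) -> no change; set of 13 is {13}
Step 12: union(2, 11) -> merged; set of 2 now {2, 11, 14}
Step 13: union(2, 0) -> merged; set of 2 now {0, 2, 4, 8, 10, 11, 14}
Step 14: union(10, 15) -> merged; set of 10 now {0, 2, 4, 8, 9, 10, 11, 14, 15}
Step 15: union(4, 14) -> already same set; set of 4 now {0, 2, 4, 8, 9, 10, 11, 14, 15}
Step 16: find(14) -> no change; set of 14 is {0, 2, 4, 8, 9, 10, 11, 14, 15}
Step 17: union(7, 5) -> merged; set of 7 now {5, 6, 7}
Step 18: union(11, 6) -> merged; set of 11 now {0, 2, 4, 5, 6, 7, 8, 9, 10, 11, 14, 15}
Step 19: union(7, 1) -> merged; set of 7 now {0, 1, 2, 4, 5, 6, 7, 8, 9, 10, 11, 14, 15}
Step 20: find(5) -> no change; set of 5 is {0, 1, 2, 4, 5, 6, 7, 8, 9, 10, 11, 14, 15}
Step 21: union(7, 5) -> already same set; set of 7 now {0, 1, 2, 4, 5, 6, 7, 8, 9, 10, 11, 14, 15}
Step 22: find(5) -> no change; set of 5 is {0, 1, 2, 4, 5, 6, 7, 8, 9, 10, 11, 14, 15}
Step 23: find(0) -> no change; set of 0 is {0, 1, 2, 4, 5, 6, 7, 8, 9, 10, 11, 14, 15}
Set of 5: {0, 1, 2, 4, 5, 6, 7, 8, 9, 10, 11, 14, 15}; 12 is not a member.

Answer: no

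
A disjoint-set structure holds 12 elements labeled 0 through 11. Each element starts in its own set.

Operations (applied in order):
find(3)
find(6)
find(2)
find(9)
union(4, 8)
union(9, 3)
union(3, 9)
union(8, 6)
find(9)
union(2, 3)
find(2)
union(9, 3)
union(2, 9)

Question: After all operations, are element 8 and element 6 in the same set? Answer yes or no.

Answer: yes

Derivation:
Step 1: find(3) -> no change; set of 3 is {3}
Step 2: find(6) -> no change; set of 6 is {6}
Step 3: find(2) -> no change; set of 2 is {2}
Step 4: find(9) -> no change; set of 9 is {9}
Step 5: union(4, 8) -> merged; set of 4 now {4, 8}
Step 6: union(9, 3) -> merged; set of 9 now {3, 9}
Step 7: union(3, 9) -> already same set; set of 3 now {3, 9}
Step 8: union(8, 6) -> merged; set of 8 now {4, 6, 8}
Step 9: find(9) -> no change; set of 9 is {3, 9}
Step 10: union(2, 3) -> merged; set of 2 now {2, 3, 9}
Step 11: find(2) -> no change; set of 2 is {2, 3, 9}
Step 12: union(9, 3) -> already same set; set of 9 now {2, 3, 9}
Step 13: union(2, 9) -> already same set; set of 2 now {2, 3, 9}
Set of 8: {4, 6, 8}; 6 is a member.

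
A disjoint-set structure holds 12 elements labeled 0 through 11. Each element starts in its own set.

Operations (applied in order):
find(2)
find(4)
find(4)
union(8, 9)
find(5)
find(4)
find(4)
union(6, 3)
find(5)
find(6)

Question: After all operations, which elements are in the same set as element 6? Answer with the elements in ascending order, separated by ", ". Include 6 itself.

Answer: 3, 6

Derivation:
Step 1: find(2) -> no change; set of 2 is {2}
Step 2: find(4) -> no change; set of 4 is {4}
Step 3: find(4) -> no change; set of 4 is {4}
Step 4: union(8, 9) -> merged; set of 8 now {8, 9}
Step 5: find(5) -> no change; set of 5 is {5}
Step 6: find(4) -> no change; set of 4 is {4}
Step 7: find(4) -> no change; set of 4 is {4}
Step 8: union(6, 3) -> merged; set of 6 now {3, 6}
Step 9: find(5) -> no change; set of 5 is {5}
Step 10: find(6) -> no change; set of 6 is {3, 6}
Component of 6: {3, 6}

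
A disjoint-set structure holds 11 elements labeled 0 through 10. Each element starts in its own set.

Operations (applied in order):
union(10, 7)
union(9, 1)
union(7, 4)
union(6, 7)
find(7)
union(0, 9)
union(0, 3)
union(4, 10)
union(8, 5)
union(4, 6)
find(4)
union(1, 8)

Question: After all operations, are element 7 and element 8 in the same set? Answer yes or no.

Step 1: union(10, 7) -> merged; set of 10 now {7, 10}
Step 2: union(9, 1) -> merged; set of 9 now {1, 9}
Step 3: union(7, 4) -> merged; set of 7 now {4, 7, 10}
Step 4: union(6, 7) -> merged; set of 6 now {4, 6, 7, 10}
Step 5: find(7) -> no change; set of 7 is {4, 6, 7, 10}
Step 6: union(0, 9) -> merged; set of 0 now {0, 1, 9}
Step 7: union(0, 3) -> merged; set of 0 now {0, 1, 3, 9}
Step 8: union(4, 10) -> already same set; set of 4 now {4, 6, 7, 10}
Step 9: union(8, 5) -> merged; set of 8 now {5, 8}
Step 10: union(4, 6) -> already same set; set of 4 now {4, 6, 7, 10}
Step 11: find(4) -> no change; set of 4 is {4, 6, 7, 10}
Step 12: union(1, 8) -> merged; set of 1 now {0, 1, 3, 5, 8, 9}
Set of 7: {4, 6, 7, 10}; 8 is not a member.

Answer: no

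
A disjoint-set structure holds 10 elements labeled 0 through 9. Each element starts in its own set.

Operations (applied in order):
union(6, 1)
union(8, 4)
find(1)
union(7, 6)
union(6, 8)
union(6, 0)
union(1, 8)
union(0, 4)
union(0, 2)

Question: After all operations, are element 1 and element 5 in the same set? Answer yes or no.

Answer: no

Derivation:
Step 1: union(6, 1) -> merged; set of 6 now {1, 6}
Step 2: union(8, 4) -> merged; set of 8 now {4, 8}
Step 3: find(1) -> no change; set of 1 is {1, 6}
Step 4: union(7, 6) -> merged; set of 7 now {1, 6, 7}
Step 5: union(6, 8) -> merged; set of 6 now {1, 4, 6, 7, 8}
Step 6: union(6, 0) -> merged; set of 6 now {0, 1, 4, 6, 7, 8}
Step 7: union(1, 8) -> already same set; set of 1 now {0, 1, 4, 6, 7, 8}
Step 8: union(0, 4) -> already same set; set of 0 now {0, 1, 4, 6, 7, 8}
Step 9: union(0, 2) -> merged; set of 0 now {0, 1, 2, 4, 6, 7, 8}
Set of 1: {0, 1, 2, 4, 6, 7, 8}; 5 is not a member.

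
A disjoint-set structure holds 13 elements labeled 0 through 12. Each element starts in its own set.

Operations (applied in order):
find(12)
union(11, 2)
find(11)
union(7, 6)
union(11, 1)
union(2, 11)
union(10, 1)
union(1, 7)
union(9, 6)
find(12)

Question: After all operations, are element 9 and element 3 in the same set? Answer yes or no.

Step 1: find(12) -> no change; set of 12 is {12}
Step 2: union(11, 2) -> merged; set of 11 now {2, 11}
Step 3: find(11) -> no change; set of 11 is {2, 11}
Step 4: union(7, 6) -> merged; set of 7 now {6, 7}
Step 5: union(11, 1) -> merged; set of 11 now {1, 2, 11}
Step 6: union(2, 11) -> already same set; set of 2 now {1, 2, 11}
Step 7: union(10, 1) -> merged; set of 10 now {1, 2, 10, 11}
Step 8: union(1, 7) -> merged; set of 1 now {1, 2, 6, 7, 10, 11}
Step 9: union(9, 6) -> merged; set of 9 now {1, 2, 6, 7, 9, 10, 11}
Step 10: find(12) -> no change; set of 12 is {12}
Set of 9: {1, 2, 6, 7, 9, 10, 11}; 3 is not a member.

Answer: no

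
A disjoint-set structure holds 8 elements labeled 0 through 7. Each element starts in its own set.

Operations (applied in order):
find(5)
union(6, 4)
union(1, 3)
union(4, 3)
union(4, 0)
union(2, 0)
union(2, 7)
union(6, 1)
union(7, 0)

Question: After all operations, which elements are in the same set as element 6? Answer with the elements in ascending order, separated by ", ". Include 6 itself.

Answer: 0, 1, 2, 3, 4, 6, 7

Derivation:
Step 1: find(5) -> no change; set of 5 is {5}
Step 2: union(6, 4) -> merged; set of 6 now {4, 6}
Step 3: union(1, 3) -> merged; set of 1 now {1, 3}
Step 4: union(4, 3) -> merged; set of 4 now {1, 3, 4, 6}
Step 5: union(4, 0) -> merged; set of 4 now {0, 1, 3, 4, 6}
Step 6: union(2, 0) -> merged; set of 2 now {0, 1, 2, 3, 4, 6}
Step 7: union(2, 7) -> merged; set of 2 now {0, 1, 2, 3, 4, 6, 7}
Step 8: union(6, 1) -> already same set; set of 6 now {0, 1, 2, 3, 4, 6, 7}
Step 9: union(7, 0) -> already same set; set of 7 now {0, 1, 2, 3, 4, 6, 7}
Component of 6: {0, 1, 2, 3, 4, 6, 7}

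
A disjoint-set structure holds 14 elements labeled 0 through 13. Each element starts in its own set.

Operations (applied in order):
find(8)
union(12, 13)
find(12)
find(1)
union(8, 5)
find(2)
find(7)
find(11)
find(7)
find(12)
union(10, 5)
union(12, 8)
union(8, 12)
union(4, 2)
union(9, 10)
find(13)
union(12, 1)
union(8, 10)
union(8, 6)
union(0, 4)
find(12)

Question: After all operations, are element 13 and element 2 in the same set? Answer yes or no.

Answer: no

Derivation:
Step 1: find(8) -> no change; set of 8 is {8}
Step 2: union(12, 13) -> merged; set of 12 now {12, 13}
Step 3: find(12) -> no change; set of 12 is {12, 13}
Step 4: find(1) -> no change; set of 1 is {1}
Step 5: union(8, 5) -> merged; set of 8 now {5, 8}
Step 6: find(2) -> no change; set of 2 is {2}
Step 7: find(7) -> no change; set of 7 is {7}
Step 8: find(11) -> no change; set of 11 is {11}
Step 9: find(7) -> no change; set of 7 is {7}
Step 10: find(12) -> no change; set of 12 is {12, 13}
Step 11: union(10, 5) -> merged; set of 10 now {5, 8, 10}
Step 12: union(12, 8) -> merged; set of 12 now {5, 8, 10, 12, 13}
Step 13: union(8, 12) -> already same set; set of 8 now {5, 8, 10, 12, 13}
Step 14: union(4, 2) -> merged; set of 4 now {2, 4}
Step 15: union(9, 10) -> merged; set of 9 now {5, 8, 9, 10, 12, 13}
Step 16: find(13) -> no change; set of 13 is {5, 8, 9, 10, 12, 13}
Step 17: union(12, 1) -> merged; set of 12 now {1, 5, 8, 9, 10, 12, 13}
Step 18: union(8, 10) -> already same set; set of 8 now {1, 5, 8, 9, 10, 12, 13}
Step 19: union(8, 6) -> merged; set of 8 now {1, 5, 6, 8, 9, 10, 12, 13}
Step 20: union(0, 4) -> merged; set of 0 now {0, 2, 4}
Step 21: find(12) -> no change; set of 12 is {1, 5, 6, 8, 9, 10, 12, 13}
Set of 13: {1, 5, 6, 8, 9, 10, 12, 13}; 2 is not a member.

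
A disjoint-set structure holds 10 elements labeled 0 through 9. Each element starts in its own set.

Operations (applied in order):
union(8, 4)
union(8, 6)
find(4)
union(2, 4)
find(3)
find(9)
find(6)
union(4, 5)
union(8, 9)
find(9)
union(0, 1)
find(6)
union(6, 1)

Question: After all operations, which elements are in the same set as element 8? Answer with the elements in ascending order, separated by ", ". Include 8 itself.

Step 1: union(8, 4) -> merged; set of 8 now {4, 8}
Step 2: union(8, 6) -> merged; set of 8 now {4, 6, 8}
Step 3: find(4) -> no change; set of 4 is {4, 6, 8}
Step 4: union(2, 4) -> merged; set of 2 now {2, 4, 6, 8}
Step 5: find(3) -> no change; set of 3 is {3}
Step 6: find(9) -> no change; set of 9 is {9}
Step 7: find(6) -> no change; set of 6 is {2, 4, 6, 8}
Step 8: union(4, 5) -> merged; set of 4 now {2, 4, 5, 6, 8}
Step 9: union(8, 9) -> merged; set of 8 now {2, 4, 5, 6, 8, 9}
Step 10: find(9) -> no change; set of 9 is {2, 4, 5, 6, 8, 9}
Step 11: union(0, 1) -> merged; set of 0 now {0, 1}
Step 12: find(6) -> no change; set of 6 is {2, 4, 5, 6, 8, 9}
Step 13: union(6, 1) -> merged; set of 6 now {0, 1, 2, 4, 5, 6, 8, 9}
Component of 8: {0, 1, 2, 4, 5, 6, 8, 9}

Answer: 0, 1, 2, 4, 5, 6, 8, 9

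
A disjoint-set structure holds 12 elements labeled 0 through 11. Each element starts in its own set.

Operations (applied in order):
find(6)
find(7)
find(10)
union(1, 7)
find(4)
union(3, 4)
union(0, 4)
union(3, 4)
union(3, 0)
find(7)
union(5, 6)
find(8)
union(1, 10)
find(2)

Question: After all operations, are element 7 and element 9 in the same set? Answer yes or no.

Step 1: find(6) -> no change; set of 6 is {6}
Step 2: find(7) -> no change; set of 7 is {7}
Step 3: find(10) -> no change; set of 10 is {10}
Step 4: union(1, 7) -> merged; set of 1 now {1, 7}
Step 5: find(4) -> no change; set of 4 is {4}
Step 6: union(3, 4) -> merged; set of 3 now {3, 4}
Step 7: union(0, 4) -> merged; set of 0 now {0, 3, 4}
Step 8: union(3, 4) -> already same set; set of 3 now {0, 3, 4}
Step 9: union(3, 0) -> already same set; set of 3 now {0, 3, 4}
Step 10: find(7) -> no change; set of 7 is {1, 7}
Step 11: union(5, 6) -> merged; set of 5 now {5, 6}
Step 12: find(8) -> no change; set of 8 is {8}
Step 13: union(1, 10) -> merged; set of 1 now {1, 7, 10}
Step 14: find(2) -> no change; set of 2 is {2}
Set of 7: {1, 7, 10}; 9 is not a member.

Answer: no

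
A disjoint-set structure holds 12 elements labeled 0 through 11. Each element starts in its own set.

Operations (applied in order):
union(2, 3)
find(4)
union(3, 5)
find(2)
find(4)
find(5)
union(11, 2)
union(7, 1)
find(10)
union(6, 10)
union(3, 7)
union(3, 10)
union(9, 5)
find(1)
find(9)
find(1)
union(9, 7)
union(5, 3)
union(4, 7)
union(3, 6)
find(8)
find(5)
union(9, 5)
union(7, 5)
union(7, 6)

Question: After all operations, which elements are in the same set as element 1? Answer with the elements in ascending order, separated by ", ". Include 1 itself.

Step 1: union(2, 3) -> merged; set of 2 now {2, 3}
Step 2: find(4) -> no change; set of 4 is {4}
Step 3: union(3, 5) -> merged; set of 3 now {2, 3, 5}
Step 4: find(2) -> no change; set of 2 is {2, 3, 5}
Step 5: find(4) -> no change; set of 4 is {4}
Step 6: find(5) -> no change; set of 5 is {2, 3, 5}
Step 7: union(11, 2) -> merged; set of 11 now {2, 3, 5, 11}
Step 8: union(7, 1) -> merged; set of 7 now {1, 7}
Step 9: find(10) -> no change; set of 10 is {10}
Step 10: union(6, 10) -> merged; set of 6 now {6, 10}
Step 11: union(3, 7) -> merged; set of 3 now {1, 2, 3, 5, 7, 11}
Step 12: union(3, 10) -> merged; set of 3 now {1, 2, 3, 5, 6, 7, 10, 11}
Step 13: union(9, 5) -> merged; set of 9 now {1, 2, 3, 5, 6, 7, 9, 10, 11}
Step 14: find(1) -> no change; set of 1 is {1, 2, 3, 5, 6, 7, 9, 10, 11}
Step 15: find(9) -> no change; set of 9 is {1, 2, 3, 5, 6, 7, 9, 10, 11}
Step 16: find(1) -> no change; set of 1 is {1, 2, 3, 5, 6, 7, 9, 10, 11}
Step 17: union(9, 7) -> already same set; set of 9 now {1, 2, 3, 5, 6, 7, 9, 10, 11}
Step 18: union(5, 3) -> already same set; set of 5 now {1, 2, 3, 5, 6, 7, 9, 10, 11}
Step 19: union(4, 7) -> merged; set of 4 now {1, 2, 3, 4, 5, 6, 7, 9, 10, 11}
Step 20: union(3, 6) -> already same set; set of 3 now {1, 2, 3, 4, 5, 6, 7, 9, 10, 11}
Step 21: find(8) -> no change; set of 8 is {8}
Step 22: find(5) -> no change; set of 5 is {1, 2, 3, 4, 5, 6, 7, 9, 10, 11}
Step 23: union(9, 5) -> already same set; set of 9 now {1, 2, 3, 4, 5, 6, 7, 9, 10, 11}
Step 24: union(7, 5) -> already same set; set of 7 now {1, 2, 3, 4, 5, 6, 7, 9, 10, 11}
Step 25: union(7, 6) -> already same set; set of 7 now {1, 2, 3, 4, 5, 6, 7, 9, 10, 11}
Component of 1: {1, 2, 3, 4, 5, 6, 7, 9, 10, 11}

Answer: 1, 2, 3, 4, 5, 6, 7, 9, 10, 11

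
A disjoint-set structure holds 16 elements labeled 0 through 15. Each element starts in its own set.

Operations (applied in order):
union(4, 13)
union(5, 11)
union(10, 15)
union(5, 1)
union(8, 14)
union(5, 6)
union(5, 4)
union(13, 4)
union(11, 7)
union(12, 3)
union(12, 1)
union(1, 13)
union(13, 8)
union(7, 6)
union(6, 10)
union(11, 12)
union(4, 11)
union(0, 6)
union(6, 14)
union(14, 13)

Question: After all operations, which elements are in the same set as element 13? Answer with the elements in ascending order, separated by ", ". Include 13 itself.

Answer: 0, 1, 3, 4, 5, 6, 7, 8, 10, 11, 12, 13, 14, 15

Derivation:
Step 1: union(4, 13) -> merged; set of 4 now {4, 13}
Step 2: union(5, 11) -> merged; set of 5 now {5, 11}
Step 3: union(10, 15) -> merged; set of 10 now {10, 15}
Step 4: union(5, 1) -> merged; set of 5 now {1, 5, 11}
Step 5: union(8, 14) -> merged; set of 8 now {8, 14}
Step 6: union(5, 6) -> merged; set of 5 now {1, 5, 6, 11}
Step 7: union(5, 4) -> merged; set of 5 now {1, 4, 5, 6, 11, 13}
Step 8: union(13, 4) -> already same set; set of 13 now {1, 4, 5, 6, 11, 13}
Step 9: union(11, 7) -> merged; set of 11 now {1, 4, 5, 6, 7, 11, 13}
Step 10: union(12, 3) -> merged; set of 12 now {3, 12}
Step 11: union(12, 1) -> merged; set of 12 now {1, 3, 4, 5, 6, 7, 11, 12, 13}
Step 12: union(1, 13) -> already same set; set of 1 now {1, 3, 4, 5, 6, 7, 11, 12, 13}
Step 13: union(13, 8) -> merged; set of 13 now {1, 3, 4, 5, 6, 7, 8, 11, 12, 13, 14}
Step 14: union(7, 6) -> already same set; set of 7 now {1, 3, 4, 5, 6, 7, 8, 11, 12, 13, 14}
Step 15: union(6, 10) -> merged; set of 6 now {1, 3, 4, 5, 6, 7, 8, 10, 11, 12, 13, 14, 15}
Step 16: union(11, 12) -> already same set; set of 11 now {1, 3, 4, 5, 6, 7, 8, 10, 11, 12, 13, 14, 15}
Step 17: union(4, 11) -> already same set; set of 4 now {1, 3, 4, 5, 6, 7, 8, 10, 11, 12, 13, 14, 15}
Step 18: union(0, 6) -> merged; set of 0 now {0, 1, 3, 4, 5, 6, 7, 8, 10, 11, 12, 13, 14, 15}
Step 19: union(6, 14) -> already same set; set of 6 now {0, 1, 3, 4, 5, 6, 7, 8, 10, 11, 12, 13, 14, 15}
Step 20: union(14, 13) -> already same set; set of 14 now {0, 1, 3, 4, 5, 6, 7, 8, 10, 11, 12, 13, 14, 15}
Component of 13: {0, 1, 3, 4, 5, 6, 7, 8, 10, 11, 12, 13, 14, 15}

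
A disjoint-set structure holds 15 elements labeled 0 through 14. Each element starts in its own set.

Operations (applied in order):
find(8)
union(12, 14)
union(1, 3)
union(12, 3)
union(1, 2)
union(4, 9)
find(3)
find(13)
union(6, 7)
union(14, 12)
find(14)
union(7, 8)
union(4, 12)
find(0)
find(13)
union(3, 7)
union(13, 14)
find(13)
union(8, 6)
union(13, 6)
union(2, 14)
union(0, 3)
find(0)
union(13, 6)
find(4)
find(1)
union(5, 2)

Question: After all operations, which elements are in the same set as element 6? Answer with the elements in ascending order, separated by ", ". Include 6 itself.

Answer: 0, 1, 2, 3, 4, 5, 6, 7, 8, 9, 12, 13, 14

Derivation:
Step 1: find(8) -> no change; set of 8 is {8}
Step 2: union(12, 14) -> merged; set of 12 now {12, 14}
Step 3: union(1, 3) -> merged; set of 1 now {1, 3}
Step 4: union(12, 3) -> merged; set of 12 now {1, 3, 12, 14}
Step 5: union(1, 2) -> merged; set of 1 now {1, 2, 3, 12, 14}
Step 6: union(4, 9) -> merged; set of 4 now {4, 9}
Step 7: find(3) -> no change; set of 3 is {1, 2, 3, 12, 14}
Step 8: find(13) -> no change; set of 13 is {13}
Step 9: union(6, 7) -> merged; set of 6 now {6, 7}
Step 10: union(14, 12) -> already same set; set of 14 now {1, 2, 3, 12, 14}
Step 11: find(14) -> no change; set of 14 is {1, 2, 3, 12, 14}
Step 12: union(7, 8) -> merged; set of 7 now {6, 7, 8}
Step 13: union(4, 12) -> merged; set of 4 now {1, 2, 3, 4, 9, 12, 14}
Step 14: find(0) -> no change; set of 0 is {0}
Step 15: find(13) -> no change; set of 13 is {13}
Step 16: union(3, 7) -> merged; set of 3 now {1, 2, 3, 4, 6, 7, 8, 9, 12, 14}
Step 17: union(13, 14) -> merged; set of 13 now {1, 2, 3, 4, 6, 7, 8, 9, 12, 13, 14}
Step 18: find(13) -> no change; set of 13 is {1, 2, 3, 4, 6, 7, 8, 9, 12, 13, 14}
Step 19: union(8, 6) -> already same set; set of 8 now {1, 2, 3, 4, 6, 7, 8, 9, 12, 13, 14}
Step 20: union(13, 6) -> already same set; set of 13 now {1, 2, 3, 4, 6, 7, 8, 9, 12, 13, 14}
Step 21: union(2, 14) -> already same set; set of 2 now {1, 2, 3, 4, 6, 7, 8, 9, 12, 13, 14}
Step 22: union(0, 3) -> merged; set of 0 now {0, 1, 2, 3, 4, 6, 7, 8, 9, 12, 13, 14}
Step 23: find(0) -> no change; set of 0 is {0, 1, 2, 3, 4, 6, 7, 8, 9, 12, 13, 14}
Step 24: union(13, 6) -> already same set; set of 13 now {0, 1, 2, 3, 4, 6, 7, 8, 9, 12, 13, 14}
Step 25: find(4) -> no change; set of 4 is {0, 1, 2, 3, 4, 6, 7, 8, 9, 12, 13, 14}
Step 26: find(1) -> no change; set of 1 is {0, 1, 2, 3, 4, 6, 7, 8, 9, 12, 13, 14}
Step 27: union(5, 2) -> merged; set of 5 now {0, 1, 2, 3, 4, 5, 6, 7, 8, 9, 12, 13, 14}
Component of 6: {0, 1, 2, 3, 4, 5, 6, 7, 8, 9, 12, 13, 14}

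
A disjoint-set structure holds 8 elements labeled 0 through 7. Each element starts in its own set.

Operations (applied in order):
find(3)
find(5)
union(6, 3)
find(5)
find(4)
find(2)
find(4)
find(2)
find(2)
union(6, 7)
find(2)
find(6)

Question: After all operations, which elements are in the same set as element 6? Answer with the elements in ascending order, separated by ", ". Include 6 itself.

Answer: 3, 6, 7

Derivation:
Step 1: find(3) -> no change; set of 3 is {3}
Step 2: find(5) -> no change; set of 5 is {5}
Step 3: union(6, 3) -> merged; set of 6 now {3, 6}
Step 4: find(5) -> no change; set of 5 is {5}
Step 5: find(4) -> no change; set of 4 is {4}
Step 6: find(2) -> no change; set of 2 is {2}
Step 7: find(4) -> no change; set of 4 is {4}
Step 8: find(2) -> no change; set of 2 is {2}
Step 9: find(2) -> no change; set of 2 is {2}
Step 10: union(6, 7) -> merged; set of 6 now {3, 6, 7}
Step 11: find(2) -> no change; set of 2 is {2}
Step 12: find(6) -> no change; set of 6 is {3, 6, 7}
Component of 6: {3, 6, 7}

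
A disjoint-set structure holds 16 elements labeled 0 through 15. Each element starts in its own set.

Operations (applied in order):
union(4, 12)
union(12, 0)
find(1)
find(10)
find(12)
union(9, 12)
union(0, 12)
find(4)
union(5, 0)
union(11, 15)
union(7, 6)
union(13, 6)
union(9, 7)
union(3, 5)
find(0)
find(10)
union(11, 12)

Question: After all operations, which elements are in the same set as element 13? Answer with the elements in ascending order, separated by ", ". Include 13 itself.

Step 1: union(4, 12) -> merged; set of 4 now {4, 12}
Step 2: union(12, 0) -> merged; set of 12 now {0, 4, 12}
Step 3: find(1) -> no change; set of 1 is {1}
Step 4: find(10) -> no change; set of 10 is {10}
Step 5: find(12) -> no change; set of 12 is {0, 4, 12}
Step 6: union(9, 12) -> merged; set of 9 now {0, 4, 9, 12}
Step 7: union(0, 12) -> already same set; set of 0 now {0, 4, 9, 12}
Step 8: find(4) -> no change; set of 4 is {0, 4, 9, 12}
Step 9: union(5, 0) -> merged; set of 5 now {0, 4, 5, 9, 12}
Step 10: union(11, 15) -> merged; set of 11 now {11, 15}
Step 11: union(7, 6) -> merged; set of 7 now {6, 7}
Step 12: union(13, 6) -> merged; set of 13 now {6, 7, 13}
Step 13: union(9, 7) -> merged; set of 9 now {0, 4, 5, 6, 7, 9, 12, 13}
Step 14: union(3, 5) -> merged; set of 3 now {0, 3, 4, 5, 6, 7, 9, 12, 13}
Step 15: find(0) -> no change; set of 0 is {0, 3, 4, 5, 6, 7, 9, 12, 13}
Step 16: find(10) -> no change; set of 10 is {10}
Step 17: union(11, 12) -> merged; set of 11 now {0, 3, 4, 5, 6, 7, 9, 11, 12, 13, 15}
Component of 13: {0, 3, 4, 5, 6, 7, 9, 11, 12, 13, 15}

Answer: 0, 3, 4, 5, 6, 7, 9, 11, 12, 13, 15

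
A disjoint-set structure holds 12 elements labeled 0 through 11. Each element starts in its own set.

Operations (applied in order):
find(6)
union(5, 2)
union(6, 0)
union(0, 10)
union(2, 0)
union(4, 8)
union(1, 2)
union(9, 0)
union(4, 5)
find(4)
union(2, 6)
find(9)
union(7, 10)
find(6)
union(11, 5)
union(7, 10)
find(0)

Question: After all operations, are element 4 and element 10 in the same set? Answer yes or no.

Step 1: find(6) -> no change; set of 6 is {6}
Step 2: union(5, 2) -> merged; set of 5 now {2, 5}
Step 3: union(6, 0) -> merged; set of 6 now {0, 6}
Step 4: union(0, 10) -> merged; set of 0 now {0, 6, 10}
Step 5: union(2, 0) -> merged; set of 2 now {0, 2, 5, 6, 10}
Step 6: union(4, 8) -> merged; set of 4 now {4, 8}
Step 7: union(1, 2) -> merged; set of 1 now {0, 1, 2, 5, 6, 10}
Step 8: union(9, 0) -> merged; set of 9 now {0, 1, 2, 5, 6, 9, 10}
Step 9: union(4, 5) -> merged; set of 4 now {0, 1, 2, 4, 5, 6, 8, 9, 10}
Step 10: find(4) -> no change; set of 4 is {0, 1, 2, 4, 5, 6, 8, 9, 10}
Step 11: union(2, 6) -> already same set; set of 2 now {0, 1, 2, 4, 5, 6, 8, 9, 10}
Step 12: find(9) -> no change; set of 9 is {0, 1, 2, 4, 5, 6, 8, 9, 10}
Step 13: union(7, 10) -> merged; set of 7 now {0, 1, 2, 4, 5, 6, 7, 8, 9, 10}
Step 14: find(6) -> no change; set of 6 is {0, 1, 2, 4, 5, 6, 7, 8, 9, 10}
Step 15: union(11, 5) -> merged; set of 11 now {0, 1, 2, 4, 5, 6, 7, 8, 9, 10, 11}
Step 16: union(7, 10) -> already same set; set of 7 now {0, 1, 2, 4, 5, 6, 7, 8, 9, 10, 11}
Step 17: find(0) -> no change; set of 0 is {0, 1, 2, 4, 5, 6, 7, 8, 9, 10, 11}
Set of 4: {0, 1, 2, 4, 5, 6, 7, 8, 9, 10, 11}; 10 is a member.

Answer: yes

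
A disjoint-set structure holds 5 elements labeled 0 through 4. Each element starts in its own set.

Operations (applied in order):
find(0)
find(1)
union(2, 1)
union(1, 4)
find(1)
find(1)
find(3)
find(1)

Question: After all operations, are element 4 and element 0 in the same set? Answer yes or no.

Answer: no

Derivation:
Step 1: find(0) -> no change; set of 0 is {0}
Step 2: find(1) -> no change; set of 1 is {1}
Step 3: union(2, 1) -> merged; set of 2 now {1, 2}
Step 4: union(1, 4) -> merged; set of 1 now {1, 2, 4}
Step 5: find(1) -> no change; set of 1 is {1, 2, 4}
Step 6: find(1) -> no change; set of 1 is {1, 2, 4}
Step 7: find(3) -> no change; set of 3 is {3}
Step 8: find(1) -> no change; set of 1 is {1, 2, 4}
Set of 4: {1, 2, 4}; 0 is not a member.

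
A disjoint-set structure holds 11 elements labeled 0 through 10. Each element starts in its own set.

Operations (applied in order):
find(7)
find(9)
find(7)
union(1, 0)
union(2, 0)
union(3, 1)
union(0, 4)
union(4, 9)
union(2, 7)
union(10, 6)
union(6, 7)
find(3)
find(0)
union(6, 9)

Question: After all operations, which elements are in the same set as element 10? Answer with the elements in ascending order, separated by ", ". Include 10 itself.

Step 1: find(7) -> no change; set of 7 is {7}
Step 2: find(9) -> no change; set of 9 is {9}
Step 3: find(7) -> no change; set of 7 is {7}
Step 4: union(1, 0) -> merged; set of 1 now {0, 1}
Step 5: union(2, 0) -> merged; set of 2 now {0, 1, 2}
Step 6: union(3, 1) -> merged; set of 3 now {0, 1, 2, 3}
Step 7: union(0, 4) -> merged; set of 0 now {0, 1, 2, 3, 4}
Step 8: union(4, 9) -> merged; set of 4 now {0, 1, 2, 3, 4, 9}
Step 9: union(2, 7) -> merged; set of 2 now {0, 1, 2, 3, 4, 7, 9}
Step 10: union(10, 6) -> merged; set of 10 now {6, 10}
Step 11: union(6, 7) -> merged; set of 6 now {0, 1, 2, 3, 4, 6, 7, 9, 10}
Step 12: find(3) -> no change; set of 3 is {0, 1, 2, 3, 4, 6, 7, 9, 10}
Step 13: find(0) -> no change; set of 0 is {0, 1, 2, 3, 4, 6, 7, 9, 10}
Step 14: union(6, 9) -> already same set; set of 6 now {0, 1, 2, 3, 4, 6, 7, 9, 10}
Component of 10: {0, 1, 2, 3, 4, 6, 7, 9, 10}

Answer: 0, 1, 2, 3, 4, 6, 7, 9, 10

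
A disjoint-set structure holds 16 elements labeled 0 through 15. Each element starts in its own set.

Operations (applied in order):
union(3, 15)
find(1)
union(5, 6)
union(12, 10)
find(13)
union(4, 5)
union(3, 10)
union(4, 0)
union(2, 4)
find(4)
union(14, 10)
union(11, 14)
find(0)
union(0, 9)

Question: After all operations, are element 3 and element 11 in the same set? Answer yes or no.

Answer: yes

Derivation:
Step 1: union(3, 15) -> merged; set of 3 now {3, 15}
Step 2: find(1) -> no change; set of 1 is {1}
Step 3: union(5, 6) -> merged; set of 5 now {5, 6}
Step 4: union(12, 10) -> merged; set of 12 now {10, 12}
Step 5: find(13) -> no change; set of 13 is {13}
Step 6: union(4, 5) -> merged; set of 4 now {4, 5, 6}
Step 7: union(3, 10) -> merged; set of 3 now {3, 10, 12, 15}
Step 8: union(4, 0) -> merged; set of 4 now {0, 4, 5, 6}
Step 9: union(2, 4) -> merged; set of 2 now {0, 2, 4, 5, 6}
Step 10: find(4) -> no change; set of 4 is {0, 2, 4, 5, 6}
Step 11: union(14, 10) -> merged; set of 14 now {3, 10, 12, 14, 15}
Step 12: union(11, 14) -> merged; set of 11 now {3, 10, 11, 12, 14, 15}
Step 13: find(0) -> no change; set of 0 is {0, 2, 4, 5, 6}
Step 14: union(0, 9) -> merged; set of 0 now {0, 2, 4, 5, 6, 9}
Set of 3: {3, 10, 11, 12, 14, 15}; 11 is a member.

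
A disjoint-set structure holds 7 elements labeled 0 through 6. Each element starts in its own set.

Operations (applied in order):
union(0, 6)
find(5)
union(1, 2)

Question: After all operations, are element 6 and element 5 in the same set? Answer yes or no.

Answer: no

Derivation:
Step 1: union(0, 6) -> merged; set of 0 now {0, 6}
Step 2: find(5) -> no change; set of 5 is {5}
Step 3: union(1, 2) -> merged; set of 1 now {1, 2}
Set of 6: {0, 6}; 5 is not a member.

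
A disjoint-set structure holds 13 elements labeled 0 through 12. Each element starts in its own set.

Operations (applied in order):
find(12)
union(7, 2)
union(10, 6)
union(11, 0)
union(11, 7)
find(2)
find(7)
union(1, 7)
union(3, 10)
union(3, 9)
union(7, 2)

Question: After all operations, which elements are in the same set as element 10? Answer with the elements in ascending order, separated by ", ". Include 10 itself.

Answer: 3, 6, 9, 10

Derivation:
Step 1: find(12) -> no change; set of 12 is {12}
Step 2: union(7, 2) -> merged; set of 7 now {2, 7}
Step 3: union(10, 6) -> merged; set of 10 now {6, 10}
Step 4: union(11, 0) -> merged; set of 11 now {0, 11}
Step 5: union(11, 7) -> merged; set of 11 now {0, 2, 7, 11}
Step 6: find(2) -> no change; set of 2 is {0, 2, 7, 11}
Step 7: find(7) -> no change; set of 7 is {0, 2, 7, 11}
Step 8: union(1, 7) -> merged; set of 1 now {0, 1, 2, 7, 11}
Step 9: union(3, 10) -> merged; set of 3 now {3, 6, 10}
Step 10: union(3, 9) -> merged; set of 3 now {3, 6, 9, 10}
Step 11: union(7, 2) -> already same set; set of 7 now {0, 1, 2, 7, 11}
Component of 10: {3, 6, 9, 10}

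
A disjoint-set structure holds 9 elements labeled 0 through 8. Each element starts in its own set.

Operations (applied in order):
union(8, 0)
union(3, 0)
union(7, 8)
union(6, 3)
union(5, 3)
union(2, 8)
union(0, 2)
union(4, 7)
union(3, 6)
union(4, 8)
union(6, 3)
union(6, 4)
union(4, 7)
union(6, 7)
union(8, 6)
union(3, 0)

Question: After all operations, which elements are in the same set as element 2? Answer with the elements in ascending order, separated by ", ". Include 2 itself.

Answer: 0, 2, 3, 4, 5, 6, 7, 8

Derivation:
Step 1: union(8, 0) -> merged; set of 8 now {0, 8}
Step 2: union(3, 0) -> merged; set of 3 now {0, 3, 8}
Step 3: union(7, 8) -> merged; set of 7 now {0, 3, 7, 8}
Step 4: union(6, 3) -> merged; set of 6 now {0, 3, 6, 7, 8}
Step 5: union(5, 3) -> merged; set of 5 now {0, 3, 5, 6, 7, 8}
Step 6: union(2, 8) -> merged; set of 2 now {0, 2, 3, 5, 6, 7, 8}
Step 7: union(0, 2) -> already same set; set of 0 now {0, 2, 3, 5, 6, 7, 8}
Step 8: union(4, 7) -> merged; set of 4 now {0, 2, 3, 4, 5, 6, 7, 8}
Step 9: union(3, 6) -> already same set; set of 3 now {0, 2, 3, 4, 5, 6, 7, 8}
Step 10: union(4, 8) -> already same set; set of 4 now {0, 2, 3, 4, 5, 6, 7, 8}
Step 11: union(6, 3) -> already same set; set of 6 now {0, 2, 3, 4, 5, 6, 7, 8}
Step 12: union(6, 4) -> already same set; set of 6 now {0, 2, 3, 4, 5, 6, 7, 8}
Step 13: union(4, 7) -> already same set; set of 4 now {0, 2, 3, 4, 5, 6, 7, 8}
Step 14: union(6, 7) -> already same set; set of 6 now {0, 2, 3, 4, 5, 6, 7, 8}
Step 15: union(8, 6) -> already same set; set of 8 now {0, 2, 3, 4, 5, 6, 7, 8}
Step 16: union(3, 0) -> already same set; set of 3 now {0, 2, 3, 4, 5, 6, 7, 8}
Component of 2: {0, 2, 3, 4, 5, 6, 7, 8}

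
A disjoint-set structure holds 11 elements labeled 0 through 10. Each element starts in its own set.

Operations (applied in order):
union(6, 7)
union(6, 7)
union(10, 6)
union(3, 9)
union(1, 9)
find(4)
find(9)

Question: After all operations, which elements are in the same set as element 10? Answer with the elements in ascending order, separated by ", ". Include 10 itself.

Step 1: union(6, 7) -> merged; set of 6 now {6, 7}
Step 2: union(6, 7) -> already same set; set of 6 now {6, 7}
Step 3: union(10, 6) -> merged; set of 10 now {6, 7, 10}
Step 4: union(3, 9) -> merged; set of 3 now {3, 9}
Step 5: union(1, 9) -> merged; set of 1 now {1, 3, 9}
Step 6: find(4) -> no change; set of 4 is {4}
Step 7: find(9) -> no change; set of 9 is {1, 3, 9}
Component of 10: {6, 7, 10}

Answer: 6, 7, 10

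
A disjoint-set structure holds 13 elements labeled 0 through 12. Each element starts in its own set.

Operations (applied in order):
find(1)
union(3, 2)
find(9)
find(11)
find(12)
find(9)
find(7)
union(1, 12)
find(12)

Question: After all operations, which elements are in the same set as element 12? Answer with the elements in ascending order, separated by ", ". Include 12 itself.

Step 1: find(1) -> no change; set of 1 is {1}
Step 2: union(3, 2) -> merged; set of 3 now {2, 3}
Step 3: find(9) -> no change; set of 9 is {9}
Step 4: find(11) -> no change; set of 11 is {11}
Step 5: find(12) -> no change; set of 12 is {12}
Step 6: find(9) -> no change; set of 9 is {9}
Step 7: find(7) -> no change; set of 7 is {7}
Step 8: union(1, 12) -> merged; set of 1 now {1, 12}
Step 9: find(12) -> no change; set of 12 is {1, 12}
Component of 12: {1, 12}

Answer: 1, 12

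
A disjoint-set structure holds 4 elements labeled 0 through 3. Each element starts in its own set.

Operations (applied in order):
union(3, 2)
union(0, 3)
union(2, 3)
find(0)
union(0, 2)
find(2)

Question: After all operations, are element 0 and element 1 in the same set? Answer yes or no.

Step 1: union(3, 2) -> merged; set of 3 now {2, 3}
Step 2: union(0, 3) -> merged; set of 0 now {0, 2, 3}
Step 3: union(2, 3) -> already same set; set of 2 now {0, 2, 3}
Step 4: find(0) -> no change; set of 0 is {0, 2, 3}
Step 5: union(0, 2) -> already same set; set of 0 now {0, 2, 3}
Step 6: find(2) -> no change; set of 2 is {0, 2, 3}
Set of 0: {0, 2, 3}; 1 is not a member.

Answer: no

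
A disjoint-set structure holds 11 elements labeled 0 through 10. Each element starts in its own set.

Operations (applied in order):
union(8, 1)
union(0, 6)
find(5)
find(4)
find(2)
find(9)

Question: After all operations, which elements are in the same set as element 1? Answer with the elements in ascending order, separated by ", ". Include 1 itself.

Step 1: union(8, 1) -> merged; set of 8 now {1, 8}
Step 2: union(0, 6) -> merged; set of 0 now {0, 6}
Step 3: find(5) -> no change; set of 5 is {5}
Step 4: find(4) -> no change; set of 4 is {4}
Step 5: find(2) -> no change; set of 2 is {2}
Step 6: find(9) -> no change; set of 9 is {9}
Component of 1: {1, 8}

Answer: 1, 8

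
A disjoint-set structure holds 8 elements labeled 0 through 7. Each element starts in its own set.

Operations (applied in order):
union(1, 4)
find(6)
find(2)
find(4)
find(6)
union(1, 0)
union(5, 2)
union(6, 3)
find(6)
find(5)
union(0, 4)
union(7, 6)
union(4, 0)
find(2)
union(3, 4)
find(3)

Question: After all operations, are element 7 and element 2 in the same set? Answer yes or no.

Answer: no

Derivation:
Step 1: union(1, 4) -> merged; set of 1 now {1, 4}
Step 2: find(6) -> no change; set of 6 is {6}
Step 3: find(2) -> no change; set of 2 is {2}
Step 4: find(4) -> no change; set of 4 is {1, 4}
Step 5: find(6) -> no change; set of 6 is {6}
Step 6: union(1, 0) -> merged; set of 1 now {0, 1, 4}
Step 7: union(5, 2) -> merged; set of 5 now {2, 5}
Step 8: union(6, 3) -> merged; set of 6 now {3, 6}
Step 9: find(6) -> no change; set of 6 is {3, 6}
Step 10: find(5) -> no change; set of 5 is {2, 5}
Step 11: union(0, 4) -> already same set; set of 0 now {0, 1, 4}
Step 12: union(7, 6) -> merged; set of 7 now {3, 6, 7}
Step 13: union(4, 0) -> already same set; set of 4 now {0, 1, 4}
Step 14: find(2) -> no change; set of 2 is {2, 5}
Step 15: union(3, 4) -> merged; set of 3 now {0, 1, 3, 4, 6, 7}
Step 16: find(3) -> no change; set of 3 is {0, 1, 3, 4, 6, 7}
Set of 7: {0, 1, 3, 4, 6, 7}; 2 is not a member.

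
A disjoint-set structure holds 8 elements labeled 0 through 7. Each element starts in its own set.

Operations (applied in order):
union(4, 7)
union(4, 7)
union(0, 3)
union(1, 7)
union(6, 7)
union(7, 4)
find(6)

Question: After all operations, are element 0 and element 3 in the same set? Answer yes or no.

Step 1: union(4, 7) -> merged; set of 4 now {4, 7}
Step 2: union(4, 7) -> already same set; set of 4 now {4, 7}
Step 3: union(0, 3) -> merged; set of 0 now {0, 3}
Step 4: union(1, 7) -> merged; set of 1 now {1, 4, 7}
Step 5: union(6, 7) -> merged; set of 6 now {1, 4, 6, 7}
Step 6: union(7, 4) -> already same set; set of 7 now {1, 4, 6, 7}
Step 7: find(6) -> no change; set of 6 is {1, 4, 6, 7}
Set of 0: {0, 3}; 3 is a member.

Answer: yes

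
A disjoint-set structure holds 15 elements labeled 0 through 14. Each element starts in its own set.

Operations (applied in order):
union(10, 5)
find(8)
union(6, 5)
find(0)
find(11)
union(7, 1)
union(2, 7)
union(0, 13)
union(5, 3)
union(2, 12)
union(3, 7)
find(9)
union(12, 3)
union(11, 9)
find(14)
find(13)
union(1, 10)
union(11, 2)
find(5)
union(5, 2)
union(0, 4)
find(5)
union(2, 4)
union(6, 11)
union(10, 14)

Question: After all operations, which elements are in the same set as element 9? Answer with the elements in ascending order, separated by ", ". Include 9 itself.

Answer: 0, 1, 2, 3, 4, 5, 6, 7, 9, 10, 11, 12, 13, 14

Derivation:
Step 1: union(10, 5) -> merged; set of 10 now {5, 10}
Step 2: find(8) -> no change; set of 8 is {8}
Step 3: union(6, 5) -> merged; set of 6 now {5, 6, 10}
Step 4: find(0) -> no change; set of 0 is {0}
Step 5: find(11) -> no change; set of 11 is {11}
Step 6: union(7, 1) -> merged; set of 7 now {1, 7}
Step 7: union(2, 7) -> merged; set of 2 now {1, 2, 7}
Step 8: union(0, 13) -> merged; set of 0 now {0, 13}
Step 9: union(5, 3) -> merged; set of 5 now {3, 5, 6, 10}
Step 10: union(2, 12) -> merged; set of 2 now {1, 2, 7, 12}
Step 11: union(3, 7) -> merged; set of 3 now {1, 2, 3, 5, 6, 7, 10, 12}
Step 12: find(9) -> no change; set of 9 is {9}
Step 13: union(12, 3) -> already same set; set of 12 now {1, 2, 3, 5, 6, 7, 10, 12}
Step 14: union(11, 9) -> merged; set of 11 now {9, 11}
Step 15: find(14) -> no change; set of 14 is {14}
Step 16: find(13) -> no change; set of 13 is {0, 13}
Step 17: union(1, 10) -> already same set; set of 1 now {1, 2, 3, 5, 6, 7, 10, 12}
Step 18: union(11, 2) -> merged; set of 11 now {1, 2, 3, 5, 6, 7, 9, 10, 11, 12}
Step 19: find(5) -> no change; set of 5 is {1, 2, 3, 5, 6, 7, 9, 10, 11, 12}
Step 20: union(5, 2) -> already same set; set of 5 now {1, 2, 3, 5, 6, 7, 9, 10, 11, 12}
Step 21: union(0, 4) -> merged; set of 0 now {0, 4, 13}
Step 22: find(5) -> no change; set of 5 is {1, 2, 3, 5, 6, 7, 9, 10, 11, 12}
Step 23: union(2, 4) -> merged; set of 2 now {0, 1, 2, 3, 4, 5, 6, 7, 9, 10, 11, 12, 13}
Step 24: union(6, 11) -> already same set; set of 6 now {0, 1, 2, 3, 4, 5, 6, 7, 9, 10, 11, 12, 13}
Step 25: union(10, 14) -> merged; set of 10 now {0, 1, 2, 3, 4, 5, 6, 7, 9, 10, 11, 12, 13, 14}
Component of 9: {0, 1, 2, 3, 4, 5, 6, 7, 9, 10, 11, 12, 13, 14}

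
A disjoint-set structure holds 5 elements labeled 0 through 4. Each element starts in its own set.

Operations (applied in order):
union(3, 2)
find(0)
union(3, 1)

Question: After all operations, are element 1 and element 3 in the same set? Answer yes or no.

Answer: yes

Derivation:
Step 1: union(3, 2) -> merged; set of 3 now {2, 3}
Step 2: find(0) -> no change; set of 0 is {0}
Step 3: union(3, 1) -> merged; set of 3 now {1, 2, 3}
Set of 1: {1, 2, 3}; 3 is a member.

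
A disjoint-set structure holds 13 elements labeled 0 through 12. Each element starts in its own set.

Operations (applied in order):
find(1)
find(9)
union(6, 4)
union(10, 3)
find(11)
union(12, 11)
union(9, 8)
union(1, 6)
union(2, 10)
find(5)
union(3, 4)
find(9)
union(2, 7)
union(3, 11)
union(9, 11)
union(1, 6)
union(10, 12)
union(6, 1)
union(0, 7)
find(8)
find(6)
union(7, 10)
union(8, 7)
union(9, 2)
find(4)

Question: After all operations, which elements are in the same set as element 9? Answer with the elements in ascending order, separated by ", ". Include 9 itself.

Answer: 0, 1, 2, 3, 4, 6, 7, 8, 9, 10, 11, 12

Derivation:
Step 1: find(1) -> no change; set of 1 is {1}
Step 2: find(9) -> no change; set of 9 is {9}
Step 3: union(6, 4) -> merged; set of 6 now {4, 6}
Step 4: union(10, 3) -> merged; set of 10 now {3, 10}
Step 5: find(11) -> no change; set of 11 is {11}
Step 6: union(12, 11) -> merged; set of 12 now {11, 12}
Step 7: union(9, 8) -> merged; set of 9 now {8, 9}
Step 8: union(1, 6) -> merged; set of 1 now {1, 4, 6}
Step 9: union(2, 10) -> merged; set of 2 now {2, 3, 10}
Step 10: find(5) -> no change; set of 5 is {5}
Step 11: union(3, 4) -> merged; set of 3 now {1, 2, 3, 4, 6, 10}
Step 12: find(9) -> no change; set of 9 is {8, 9}
Step 13: union(2, 7) -> merged; set of 2 now {1, 2, 3, 4, 6, 7, 10}
Step 14: union(3, 11) -> merged; set of 3 now {1, 2, 3, 4, 6, 7, 10, 11, 12}
Step 15: union(9, 11) -> merged; set of 9 now {1, 2, 3, 4, 6, 7, 8, 9, 10, 11, 12}
Step 16: union(1, 6) -> already same set; set of 1 now {1, 2, 3, 4, 6, 7, 8, 9, 10, 11, 12}
Step 17: union(10, 12) -> already same set; set of 10 now {1, 2, 3, 4, 6, 7, 8, 9, 10, 11, 12}
Step 18: union(6, 1) -> already same set; set of 6 now {1, 2, 3, 4, 6, 7, 8, 9, 10, 11, 12}
Step 19: union(0, 7) -> merged; set of 0 now {0, 1, 2, 3, 4, 6, 7, 8, 9, 10, 11, 12}
Step 20: find(8) -> no change; set of 8 is {0, 1, 2, 3, 4, 6, 7, 8, 9, 10, 11, 12}
Step 21: find(6) -> no change; set of 6 is {0, 1, 2, 3, 4, 6, 7, 8, 9, 10, 11, 12}
Step 22: union(7, 10) -> already same set; set of 7 now {0, 1, 2, 3, 4, 6, 7, 8, 9, 10, 11, 12}
Step 23: union(8, 7) -> already same set; set of 8 now {0, 1, 2, 3, 4, 6, 7, 8, 9, 10, 11, 12}
Step 24: union(9, 2) -> already same set; set of 9 now {0, 1, 2, 3, 4, 6, 7, 8, 9, 10, 11, 12}
Step 25: find(4) -> no change; set of 4 is {0, 1, 2, 3, 4, 6, 7, 8, 9, 10, 11, 12}
Component of 9: {0, 1, 2, 3, 4, 6, 7, 8, 9, 10, 11, 12}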